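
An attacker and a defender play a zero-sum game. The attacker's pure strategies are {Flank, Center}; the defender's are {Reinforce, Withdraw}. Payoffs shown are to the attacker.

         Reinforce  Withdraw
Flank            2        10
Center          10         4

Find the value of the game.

46/7

Row minima: Flank → 2, Center → 4; maximin = 4.
Column maxima: Reinforce → 10, Withdraw → 10; minimax = 10.
4 ≠ 10, so there is no saddle point; optimal play is mixed.
Let the attacker play Flank with probability p. Expected payoff against Reinforce: 2p + 10(1−p) = −8p + 10; against Withdraw: 10p + 4(1−p) = 6p + 4.
Setting these equal: −8p + 10 = 6p + 4 ⇒ −14p = -6 ⇒ p = 3/7, and the value is (-8)·(3/7) + 10 = 46/7.
For the defender: with q = P(Reinforce), equating Flank's and Center's payoffs gives −8q + 10 = 6q + 4 ⇒ q = 3/7.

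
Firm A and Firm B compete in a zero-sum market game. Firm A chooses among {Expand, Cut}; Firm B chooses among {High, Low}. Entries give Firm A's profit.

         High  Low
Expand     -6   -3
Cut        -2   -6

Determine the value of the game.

-30/7

Row minima: Expand → -6, Cut → -6; maximin = -6.
Column maxima: High → -2, Low → -3; minimax = -3.
-6 ≠ -3, so there is no saddle point; optimal play is mixed.
Let Firm A play Expand with probability p. Expected payoff against High: (-6)p + (-2)(1−p) = −4p − 2; against Low: (-3)p + (-6)(1−p) = 3p − 6.
Setting these equal: −4p − 2 = 3p − 6 ⇒ −7p = -4 ⇒ p = 4/7, and the value is (-4)·(4/7) − 2 = -30/7.
For Firm B: with q = P(High), equating Expand's and Cut's payoffs gives −3q − 3 = 4q − 6 ⇒ q = 3/7.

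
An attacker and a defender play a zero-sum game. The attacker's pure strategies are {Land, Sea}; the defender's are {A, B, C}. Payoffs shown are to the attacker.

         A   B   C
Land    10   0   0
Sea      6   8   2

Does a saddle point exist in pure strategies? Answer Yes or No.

Row minima: Land → 0, Sea → 2; maximin = 2.
Column maxima: A → 10, B → 8, C → 2; minimax = 2.
maximin = minimax = 2, so a saddle point exists.

Yes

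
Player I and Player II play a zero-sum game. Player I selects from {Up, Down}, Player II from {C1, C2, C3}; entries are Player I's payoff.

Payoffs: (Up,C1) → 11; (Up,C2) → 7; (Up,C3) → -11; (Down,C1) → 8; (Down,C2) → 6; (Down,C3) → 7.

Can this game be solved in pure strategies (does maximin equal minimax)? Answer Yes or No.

Row minima: Up → -11, Down → 6; maximin = 6.
Column maxima: C1 → 11, C2 → 7, C3 → 7; minimax = 7.
6 ≠ 7, so no pure-strategy equilibrium exists.

No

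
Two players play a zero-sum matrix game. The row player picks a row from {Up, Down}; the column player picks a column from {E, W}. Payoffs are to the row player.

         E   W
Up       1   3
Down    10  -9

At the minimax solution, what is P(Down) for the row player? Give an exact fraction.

Row minima: Up → 1, Down → -9; maximin = 1.
Column maxima: E → 10, W → 3; minimax = 3.
1 ≠ 3, so there is no saddle point; optimal play is mixed.
Let the row player play Up with probability p. Expected payoff against E: 1p + 10(1−p) = −9p + 10; against W: 3p + (-9)(1−p) = 12p − 9.
Setting these equal: −9p + 10 = 12p − 9 ⇒ −21p = -19 ⇒ p = 19/21, and the value is (-9)·(19/21) + 10 = 13/7.
For the column player: with q = P(E), equating Up's and Down's payoffs gives −2q + 3 = 19q − 9 ⇒ q = 4/7.

2/21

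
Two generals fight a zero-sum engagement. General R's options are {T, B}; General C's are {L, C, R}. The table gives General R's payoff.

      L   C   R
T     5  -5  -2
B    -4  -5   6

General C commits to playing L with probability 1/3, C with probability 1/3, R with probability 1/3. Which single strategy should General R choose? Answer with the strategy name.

T

Expected payoff of T: (1/3)·5 + (1/3)·(-5) + (1/3)·(-2) = -2/3.
Expected payoff of B: (1/3)·(-4) + (1/3)·(-5) + (1/3)·6 = -1.
The largest is -2/3, so General R's best response is T.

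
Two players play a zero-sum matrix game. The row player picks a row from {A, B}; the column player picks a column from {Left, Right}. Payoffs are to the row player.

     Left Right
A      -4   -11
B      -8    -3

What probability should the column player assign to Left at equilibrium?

2/3

Row minima: A → -11, B → -8; maximin = -8.
Column maxima: Left → -4, Right → -3; minimax = -4.
-8 ≠ -4, so there is no saddle point; optimal play is mixed.
Let the row player play A with probability p. Expected payoff against Left: (-4)p + (-8)(1−p) = 4p − 8; against Right: (-11)p + (-3)(1−p) = −8p − 3.
Setting these equal: 4p − 8 = −8p − 3 ⇒ 12p = 5 ⇒ p = 5/12, and the value is (4)·(5/12) − 8 = -19/3.
For the column player: with q = P(Left), equating A's and B's payoffs gives 7q − 11 = −5q − 3 ⇒ q = 2/3.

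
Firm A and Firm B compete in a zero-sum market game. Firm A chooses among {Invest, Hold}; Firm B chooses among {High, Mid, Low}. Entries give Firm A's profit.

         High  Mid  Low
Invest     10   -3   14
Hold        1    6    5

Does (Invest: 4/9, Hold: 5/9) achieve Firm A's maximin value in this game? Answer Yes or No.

Against High this mix gives (4/9)·10 + (5/9)·1 = 5.
Against Mid this mix gives (4/9)·(-3) + (5/9)·6 = 2.
Against Low this mix gives (4/9)·14 + (5/9)·5 = 9.
Firm B will play Mid, holding Firm A to 2. Shifting weight toward the row that does better against Mid would raise this floor (the equalizing mix achieves 7/2 against both Mid and High), so the proposed strategy is not optimal.

No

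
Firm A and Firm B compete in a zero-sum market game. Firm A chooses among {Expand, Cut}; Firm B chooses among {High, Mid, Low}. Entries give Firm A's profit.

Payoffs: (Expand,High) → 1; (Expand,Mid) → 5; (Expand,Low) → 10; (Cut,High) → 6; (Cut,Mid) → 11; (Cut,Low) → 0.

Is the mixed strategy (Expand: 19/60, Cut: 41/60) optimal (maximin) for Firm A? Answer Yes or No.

Against High this mix gives (19/60)·1 + (41/60)·6 = 53/12.
Against Mid this mix gives (19/60)·5 + (41/60)·11 = 91/10.
Against Low this mix gives (19/60)·10 + (41/60)·0 = 19/6.
Firm B will play Low, holding Firm A to 19/6. Shifting weight toward the row that does better against Low would raise this floor (the equalizing mix achieves 4 against both Low and High), so the proposed strategy is not optimal.

No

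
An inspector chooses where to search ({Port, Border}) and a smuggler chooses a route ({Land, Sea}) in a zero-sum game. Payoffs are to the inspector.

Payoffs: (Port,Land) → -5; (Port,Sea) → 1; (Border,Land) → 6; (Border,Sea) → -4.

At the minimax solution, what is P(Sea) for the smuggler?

Row minima: Port → -5, Border → -4; maximin = -4.
Column maxima: Land → 6, Sea → 1; minimax = 1.
-4 ≠ 1, so there is no saddle point; optimal play is mixed.
Let the inspector play Port with probability p. Expected payoff against Land: (-5)p + 6(1−p) = −11p + 6; against Sea: 1p + (-4)(1−p) = 5p − 4.
Setting these equal: −11p + 6 = 5p − 4 ⇒ −16p = -10 ⇒ p = 5/8, and the value is (-11)·(5/8) + 6 = -7/8.
For the smuggler: with q = P(Land), equating Port's and Border's payoffs gives −6q + 1 = 10q − 4 ⇒ q = 5/16.

11/16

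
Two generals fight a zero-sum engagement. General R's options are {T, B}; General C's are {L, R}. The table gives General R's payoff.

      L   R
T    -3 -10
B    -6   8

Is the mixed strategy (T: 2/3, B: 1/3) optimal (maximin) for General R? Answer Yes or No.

Yes

Against L this mix gives (2/3)·(-3) + (1/3)·(-6) = -4.
Against R this mix gives (2/3)·(-10) + (1/3)·8 = -4.
All of General C's active replies (L, R) yield -4, and no column does worse for General R. The mix makes General C indifferent and guarantees -4, so it is optimal.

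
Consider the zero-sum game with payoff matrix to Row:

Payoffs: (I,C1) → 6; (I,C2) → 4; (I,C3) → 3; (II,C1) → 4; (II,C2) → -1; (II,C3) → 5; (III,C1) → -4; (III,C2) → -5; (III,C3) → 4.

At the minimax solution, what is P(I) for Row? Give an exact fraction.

6/7

Row minima: I → 3, II → -1, III → -5; maximin = 3.
Column maxima: C1 → 6, C2 → 4, C3 → 5; minimax = 4.
3 ≠ 4, so there is no saddle point; optimal play is mixed.
III is strictly dominated by II, so Row never plays it.
C1 is strictly dominated by C2 (it gives Row strictly more in every row), so Column never plays it.
On the remaining 2×2 (I, II vs C2, C3):
Let Row play I with probability p. Expected payoff against C2: 4p + (-1)(1−p) = 5p − 1; against C3: 3p + 5(1−p) = −2p + 5.
Setting these equal: 5p − 1 = −2p + 5 ⇒ 7p = 6 ⇒ p = 6/7, and the value is (5)·(6/7) − 1 = 23/7.
For Column: with q = P(C2), equating I's and II's payoffs gives q + 3 = −6q + 5 ⇒ q = 2/7.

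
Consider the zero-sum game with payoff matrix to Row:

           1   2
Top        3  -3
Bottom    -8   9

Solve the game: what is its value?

Row minima: Top → -3, Bottom → -8; maximin = -3.
Column maxima: 1 → 3, 2 → 9; minimax = 3.
-3 ≠ 3, so there is no saddle point; optimal play is mixed.
Let Row play Top with probability p. Expected payoff against 1: 3p + (-8)(1−p) = 11p − 8; against 2: (-3)p + 9(1−p) = −12p + 9.
Setting these equal: 11p − 8 = −12p + 9 ⇒ 23p = 17 ⇒ p = 17/23, and the value is (11)·(17/23) − 8 = 3/23.
For Column: with q = P(1), equating Top's and Bottom's payoffs gives 6q − 3 = −17q + 9 ⇒ q = 12/23.

3/23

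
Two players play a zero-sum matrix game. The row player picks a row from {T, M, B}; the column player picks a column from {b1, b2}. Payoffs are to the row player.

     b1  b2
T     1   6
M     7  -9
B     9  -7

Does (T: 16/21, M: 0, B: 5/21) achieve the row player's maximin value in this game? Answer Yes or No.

Against b1 this mix gives (16/21)·1 + (5/21)·9 = 61/21.
Against b2 this mix gives (16/21)·6 + (5/21)·(-7) = 61/21.
All of the column player's active replies (b1, b2) yield 61/21, and no column does worse for the row player. The mix makes the column player indifferent and guarantees 61/21, so it is optimal.

Yes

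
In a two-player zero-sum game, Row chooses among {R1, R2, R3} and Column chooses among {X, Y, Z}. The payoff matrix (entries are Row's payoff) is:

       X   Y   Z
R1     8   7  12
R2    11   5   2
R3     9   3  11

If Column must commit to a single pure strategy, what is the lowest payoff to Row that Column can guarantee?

Column maxima: X → 11, Y → 7, Z → 12.
The smallest of these is 7.

7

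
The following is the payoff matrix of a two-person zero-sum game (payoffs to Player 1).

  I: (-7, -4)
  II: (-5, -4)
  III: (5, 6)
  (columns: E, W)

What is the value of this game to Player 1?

5

Row minima: I → -7, II → -5, III → 5; maximin = 5.
Column maxima: E → 5, W → 6; minimax = 5.
Since maximin = minimax = 5, there is a saddle point and the value is 5.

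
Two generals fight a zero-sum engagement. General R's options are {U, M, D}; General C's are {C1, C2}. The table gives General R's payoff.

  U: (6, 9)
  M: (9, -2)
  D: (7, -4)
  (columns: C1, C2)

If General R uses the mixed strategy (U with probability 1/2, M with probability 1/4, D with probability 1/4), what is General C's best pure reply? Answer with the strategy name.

C2

If General C plays C1, General R's expected payoff is (1/2)·6 + (1/4)·9 + (1/4)·7 = 7.
If General C plays C2, General R's expected payoff is (1/2)·9 + (1/4)·(-2) + (1/4)·(-4) = 3.
General C minimizes General R's payoff; the smallest is 3, so the best response is C2.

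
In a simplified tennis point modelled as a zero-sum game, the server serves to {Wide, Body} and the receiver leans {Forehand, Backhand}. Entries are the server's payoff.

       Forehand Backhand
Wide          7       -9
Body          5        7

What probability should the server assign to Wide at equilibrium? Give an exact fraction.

Row minima: Wide → -9, Body → 5; maximin = 5.
Column maxima: Forehand → 7, Backhand → 7; minimax = 7.
5 ≠ 7, so there is no saddle point; optimal play is mixed.
Let the server play Wide with probability p. Expected payoff against Forehand: 7p + 5(1−p) = 2p + 5; against Backhand: (-9)p + 7(1−p) = −16p + 7.
Setting these equal: 2p + 5 = −16p + 7 ⇒ 18p = 2 ⇒ p = 1/9, and the value is (2)·(1/9) + 5 = 47/9.
For the receiver: with q = P(Forehand), equating Wide's and Body's payoffs gives 16q − 9 = −2q + 7 ⇒ q = 8/9.

1/9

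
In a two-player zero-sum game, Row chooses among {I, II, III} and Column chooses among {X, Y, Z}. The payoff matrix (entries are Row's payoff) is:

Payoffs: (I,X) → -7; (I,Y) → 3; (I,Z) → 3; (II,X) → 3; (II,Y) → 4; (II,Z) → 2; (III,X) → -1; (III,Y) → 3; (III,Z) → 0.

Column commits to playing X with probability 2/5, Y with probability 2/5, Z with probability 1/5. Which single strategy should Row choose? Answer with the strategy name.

II

Expected payoff of I: (2/5)·(-7) + (2/5)·3 + (1/5)·3 = -1.
Expected payoff of II: (2/5)·3 + (2/5)·4 + (1/5)·2 = 16/5.
Expected payoff of III: (2/5)·(-1) + (2/5)·3 + (1/5)·0 = 4/5.
The largest is 16/5, so Row's best response is II.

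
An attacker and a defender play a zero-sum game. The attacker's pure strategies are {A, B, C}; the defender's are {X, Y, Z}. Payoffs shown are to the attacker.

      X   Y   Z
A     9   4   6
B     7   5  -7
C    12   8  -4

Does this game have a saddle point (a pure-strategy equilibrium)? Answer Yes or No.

No

Row minima: A → 4, B → -7, C → -4; maximin = 4.
Column maxima: X → 12, Y → 8, Z → 6; minimax = 6.
4 ≠ 6, so no pure-strategy equilibrium exists.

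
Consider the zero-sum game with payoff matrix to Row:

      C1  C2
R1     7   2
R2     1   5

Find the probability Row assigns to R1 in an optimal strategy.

4/9

Row minima: R1 → 2, R2 → 1; maximin = 2.
Column maxima: C1 → 7, C2 → 5; minimax = 5.
2 ≠ 5, so there is no saddle point; optimal play is mixed.
Let Row play R1 with probability p. Expected payoff against C1: 7p + 1(1−p) = 6p + 1; against C2: 2p + 5(1−p) = −3p + 5.
Setting these equal: 6p + 1 = −3p + 5 ⇒ 9p = 4 ⇒ p = 4/9, and the value is (6)·(4/9) + 1 = 11/3.
For Column: with q = P(C1), equating R1's and R2's payoffs gives 5q + 2 = −4q + 5 ⇒ q = 1/3.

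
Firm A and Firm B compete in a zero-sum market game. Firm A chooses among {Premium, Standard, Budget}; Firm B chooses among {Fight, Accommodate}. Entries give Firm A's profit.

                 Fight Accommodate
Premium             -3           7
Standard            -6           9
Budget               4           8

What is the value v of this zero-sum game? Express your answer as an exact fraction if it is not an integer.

4

Row minima: Premium → -3, Standard → -6, Budget → 4; maximin = 4.
Column maxima: Fight → 4, Accommodate → 9; minimax = 4.
Since maximin = minimax = 4, there is a saddle point and the value is 4.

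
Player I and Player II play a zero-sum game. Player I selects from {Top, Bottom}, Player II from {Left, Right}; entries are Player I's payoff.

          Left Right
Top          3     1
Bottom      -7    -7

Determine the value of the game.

1

Row minima: Top → 1, Bottom → -7; maximin = 1.
Column maxima: Left → 3, Right → 1; minimax = 1.
Since maximin = minimax = 1, there is a saddle point and the value is 1.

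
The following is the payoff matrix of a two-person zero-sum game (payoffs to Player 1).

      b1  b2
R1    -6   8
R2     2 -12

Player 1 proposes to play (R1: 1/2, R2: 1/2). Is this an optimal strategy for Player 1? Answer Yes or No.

Yes

Against b1 this mix gives (1/2)·(-6) + (1/2)·2 = -2.
Against b2 this mix gives (1/2)·8 + (1/2)·(-12) = -2.
All of Player 2's active replies (b1, b2) yield -2, and no column does worse for Player 1. The mix makes Player 2 indifferent and guarantees -2, so it is optimal.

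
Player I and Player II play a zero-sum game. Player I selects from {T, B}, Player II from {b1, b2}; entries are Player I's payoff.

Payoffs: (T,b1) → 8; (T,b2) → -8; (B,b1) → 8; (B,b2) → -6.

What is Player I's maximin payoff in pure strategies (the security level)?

Row minima: T → -8, B → -6.
The best of these is -6.

-6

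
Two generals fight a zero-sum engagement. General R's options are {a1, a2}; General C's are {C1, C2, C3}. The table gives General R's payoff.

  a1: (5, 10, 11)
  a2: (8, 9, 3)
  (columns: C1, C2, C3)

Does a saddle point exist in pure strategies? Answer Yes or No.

No

Row minima: a1 → 5, a2 → 3; maximin = 5.
Column maxima: C1 → 8, C2 → 10, C3 → 11; minimax = 8.
5 ≠ 8, so no pure-strategy equilibrium exists.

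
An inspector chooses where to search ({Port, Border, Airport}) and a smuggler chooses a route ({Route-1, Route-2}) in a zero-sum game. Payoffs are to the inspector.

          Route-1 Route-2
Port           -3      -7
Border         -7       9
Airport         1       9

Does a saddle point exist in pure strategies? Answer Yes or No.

Yes

Row minima: Port → -7, Border → -7, Airport → 1; maximin = 1.
Column maxima: Route-1 → 1, Route-2 → 9; minimax = 1.
maximin = minimax = 1, so a saddle point exists.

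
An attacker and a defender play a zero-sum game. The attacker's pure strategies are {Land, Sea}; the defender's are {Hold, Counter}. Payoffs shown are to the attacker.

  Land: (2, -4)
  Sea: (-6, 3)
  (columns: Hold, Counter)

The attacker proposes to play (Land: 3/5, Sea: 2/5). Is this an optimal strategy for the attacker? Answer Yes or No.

Yes

Against Hold this mix gives (3/5)·2 + (2/5)·(-6) = -6/5.
Against Counter this mix gives (3/5)·(-4) + (2/5)·3 = -6/5.
All of the defender's active replies (Hold, Counter) yield -6/5, and no column does worse for the attacker. The mix makes the defender indifferent and guarantees -6/5, so it is optimal.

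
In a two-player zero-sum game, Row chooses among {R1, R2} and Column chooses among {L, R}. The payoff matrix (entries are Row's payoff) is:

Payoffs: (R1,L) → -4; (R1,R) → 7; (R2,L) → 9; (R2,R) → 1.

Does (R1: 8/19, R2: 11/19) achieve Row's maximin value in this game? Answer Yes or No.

Against L this mix gives (8/19)·(-4) + (11/19)·9 = 67/19.
Against R this mix gives (8/19)·7 + (11/19)·1 = 67/19.
All of Column's active replies (L, R) yield 67/19, and no column does worse for Row. The mix makes Column indifferent and guarantees 67/19, so it is optimal.

Yes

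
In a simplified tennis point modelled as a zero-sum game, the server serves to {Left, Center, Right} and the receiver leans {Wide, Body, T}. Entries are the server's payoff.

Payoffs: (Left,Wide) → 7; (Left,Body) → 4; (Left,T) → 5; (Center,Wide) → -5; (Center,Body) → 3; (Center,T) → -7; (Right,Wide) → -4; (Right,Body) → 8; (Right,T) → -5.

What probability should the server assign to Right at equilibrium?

Row minima: Left → 4, Center → -7, Right → -5; maximin = 4.
Column maxima: Wide → 7, Body → 8, T → 5; minimax = 5.
4 ≠ 5, so there is no saddle point; optimal play is mixed.
Center is strictly dominated by Left, so the server never plays it.
Wide is strictly dominated by T (it gives the server strictly more in every row), so the receiver never plays it.
On the remaining 2×2 (Left, Right vs Body, T):
Let the server play Left with probability p. Expected payoff against Body: 4p + 8(1−p) = −4p + 8; against T: 5p + (-5)(1−p) = 10p − 5.
Setting these equal: −4p + 8 = 10p − 5 ⇒ −14p = -13 ⇒ p = 13/14, and the value is (-4)·(13/14) + 8 = 30/7.
For the receiver: with q = P(Body), equating Left's and Right's payoffs gives −q + 5 = 13q − 5 ⇒ q = 5/7.

1/14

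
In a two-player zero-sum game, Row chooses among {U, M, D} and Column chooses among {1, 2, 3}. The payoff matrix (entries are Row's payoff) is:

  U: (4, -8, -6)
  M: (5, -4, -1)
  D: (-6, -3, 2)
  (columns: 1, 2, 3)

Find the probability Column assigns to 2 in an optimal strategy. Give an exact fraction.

11/12

Row minima: U → -8, M → -4, D → -6; maximin = -4.
Column maxima: 1 → 5, 2 → -3, 3 → 2; minimax = -3.
-4 ≠ -3, so there is no saddle point; optimal play is mixed.
U is strictly dominated by M, so Row never plays it.
3 is strictly dominated by 2 (it gives Row strictly more in every row), so Column never plays it.
On the remaining 2×2 (M, D vs 1, 2):
Let Row play M with probability p. Expected payoff against 1: 5p + (-6)(1−p) = 11p − 6; against 2: (-4)p + (-3)(1−p) = −p − 3.
Setting these equal: 11p − 6 = −p − 3 ⇒ 12p = 3 ⇒ p = 1/4, and the value is (11)·(1/4) − 6 = -13/4.
For Column: with q = P(1), equating M's and D's payoffs gives 9q − 4 = −3q − 3 ⇒ q = 1/12.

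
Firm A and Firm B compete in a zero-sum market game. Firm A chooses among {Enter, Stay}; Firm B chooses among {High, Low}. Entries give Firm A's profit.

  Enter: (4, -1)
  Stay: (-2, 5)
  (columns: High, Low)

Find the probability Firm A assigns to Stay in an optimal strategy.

Row minima: Enter → -1, Stay → -2; maximin = -1.
Column maxima: High → 4, Low → 5; minimax = 4.
-1 ≠ 4, so there is no saddle point; optimal play is mixed.
Let Firm A play Enter with probability p. Expected payoff against High: 4p + (-2)(1−p) = 6p − 2; against Low: (-1)p + 5(1−p) = −6p + 5.
Setting these equal: 6p − 2 = −6p + 5 ⇒ 12p = 7 ⇒ p = 7/12, and the value is (6)·(7/12) − 2 = 3/2.
For Firm B: with q = P(High), equating Enter's and Stay's payoffs gives 5q − 1 = −7q + 5 ⇒ q = 1/2.

5/12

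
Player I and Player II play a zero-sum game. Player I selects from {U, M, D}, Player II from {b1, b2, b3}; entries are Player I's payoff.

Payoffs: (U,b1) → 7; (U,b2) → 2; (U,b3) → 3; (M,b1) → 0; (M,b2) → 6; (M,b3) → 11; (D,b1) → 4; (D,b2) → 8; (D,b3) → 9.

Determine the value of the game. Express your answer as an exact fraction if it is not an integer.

16/3

Row minima: U → 2, M → 0, D → 4; maximin = 4.
Column maxima: b1 → 7, b2 → 8, b3 → 11; minimax = 7.
4 ≠ 7, so there is no saddle point; optimal play is mixed.
b3 is strictly dominated by b2 (it gives Player I strictly more in every row), so Player II never plays it.
With b3 eliminated, M is strictly dominated by D (D gives Player I strictly more in every remaining column), so Player I never plays it.
On the remaining 2×2 (U, D vs b1, b2):
Let Player I play U with probability p. Expected payoff against b1: 7p + 4(1−p) = 3p + 4; against b2: 2p + 8(1−p) = −6p + 8.
Setting these equal: 3p + 4 = −6p + 8 ⇒ 9p = 4 ⇒ p = 4/9, and the value is (3)·(4/9) + 4 = 16/3.
For Player II: with q = P(b1), equating U's and D's payoffs gives 5q + 2 = −4q + 8 ⇒ q = 2/3.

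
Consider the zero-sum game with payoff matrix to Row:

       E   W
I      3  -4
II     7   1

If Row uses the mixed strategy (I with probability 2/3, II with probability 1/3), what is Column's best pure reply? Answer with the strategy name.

If Column plays E, Row's expected payoff is (2/3)·3 + (1/3)·7 = 13/3.
If Column plays W, Row's expected payoff is (2/3)·(-4) + (1/3)·1 = -7/3.
Column minimizes Row's payoff; the smallest is -7/3, so the best response is W.

W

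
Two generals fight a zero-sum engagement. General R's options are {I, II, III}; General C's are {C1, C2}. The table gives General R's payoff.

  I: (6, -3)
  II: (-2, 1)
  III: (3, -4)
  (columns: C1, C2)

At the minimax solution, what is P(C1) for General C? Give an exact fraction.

1/3

Row minima: I → -3, II → -2, III → -4; maximin = -2.
Column maxima: C1 → 6, C2 → 1; minimax = 1.
-2 ≠ 1, so there is no saddle point; optimal play is mixed.
III is strictly dominated by I, so General R never plays it.
On the remaining 2×2 (I, II vs C1, C2):
Let General R play I with probability p. Expected payoff against C1: 6p + (-2)(1−p) = 8p − 2; against C2: (-3)p + 1(1−p) = −4p + 1.
Setting these equal: 8p − 2 = −4p + 1 ⇒ 12p = 3 ⇒ p = 1/4, and the value is (8)·(1/4) − 2 = 0.
For General C: with q = P(C1), equating I's and II's payoffs gives 9q − 3 = −3q + 1 ⇒ q = 1/3.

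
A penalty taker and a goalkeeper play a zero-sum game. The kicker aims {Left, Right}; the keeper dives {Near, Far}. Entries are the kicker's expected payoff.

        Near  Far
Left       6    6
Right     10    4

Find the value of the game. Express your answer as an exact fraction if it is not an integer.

Row minima: Left → 6, Right → 4; maximin = 6.
Column maxima: Near → 10, Far → 6; minimax = 6.
Since maximin = minimax = 6, there is a saddle point and the value is 6.

6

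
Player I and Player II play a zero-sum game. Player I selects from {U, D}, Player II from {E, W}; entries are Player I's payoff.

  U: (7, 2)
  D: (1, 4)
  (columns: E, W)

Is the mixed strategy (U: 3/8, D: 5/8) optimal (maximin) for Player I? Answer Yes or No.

Against E this mix gives (3/8)·7 + (5/8)·1 = 13/4.
Against W this mix gives (3/8)·2 + (5/8)·4 = 13/4.
All of Player II's active replies (E, W) yield 13/4, and no column does worse for Player I. The mix makes Player II indifferent and guarantees 13/4, so it is optimal.

Yes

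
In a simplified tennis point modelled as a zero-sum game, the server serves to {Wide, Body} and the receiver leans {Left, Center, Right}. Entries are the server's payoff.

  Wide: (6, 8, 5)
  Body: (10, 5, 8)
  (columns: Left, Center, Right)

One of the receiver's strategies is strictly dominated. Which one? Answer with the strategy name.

Right holds the server's payoff strictly below Left in every row: 5 < 6, 8 < 10.
So Left is strictly dominated for the receiver.

Left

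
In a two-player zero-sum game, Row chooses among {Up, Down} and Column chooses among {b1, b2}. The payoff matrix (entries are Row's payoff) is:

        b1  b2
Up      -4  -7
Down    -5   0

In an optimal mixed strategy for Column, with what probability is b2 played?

1/8

Row minima: Up → -7, Down → -5; maximin = -5.
Column maxima: b1 → -4, b2 → 0; minimax = -4.
-5 ≠ -4, so there is no saddle point; optimal play is mixed.
Let Row play Up with probability p. Expected payoff against b1: (-4)p + (-5)(1−p) = p − 5; against b2: (-7)p + 0(1−p) = −7p.
Setting these equal: p − 5 = −7p ⇒ 8p = 5 ⇒ p = 5/8, and the value is (1)·(5/8) − 5 = -35/8.
For Column: with q = P(b1), equating Up's and Down's payoffs gives 3q − 7 = −5q ⇒ q = 7/8.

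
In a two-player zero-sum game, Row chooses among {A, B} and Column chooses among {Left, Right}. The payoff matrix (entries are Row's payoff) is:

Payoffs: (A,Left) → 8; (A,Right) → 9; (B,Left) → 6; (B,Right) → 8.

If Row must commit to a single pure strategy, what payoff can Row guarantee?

Row minima: A → 8, B → 6.
The best of these is 8.

8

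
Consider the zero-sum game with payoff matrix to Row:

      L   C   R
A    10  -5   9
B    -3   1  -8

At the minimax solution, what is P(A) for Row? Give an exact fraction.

9/23

Row minima: A → -5, B → -8; maximin = -5.
Column maxima: L → 10, C → 1, R → 9; minimax = 1.
-5 ≠ 1, so there is no saddle point; optimal play is mixed.
L is strictly dominated by R (it gives Row strictly more in every row), so Column never plays it.
On the remaining 2×2 (A, B vs C, R):
Let Row play A with probability p. Expected payoff against C: (-5)p + 1(1−p) = −6p + 1; against R: 9p + (-8)(1−p) = 17p − 8.
Setting these equal: −6p + 1 = 17p − 8 ⇒ −23p = -9 ⇒ p = 9/23, and the value is (-6)·(9/23) + 1 = -31/23.
For Column: with q = P(C), equating A's and B's payoffs gives −14q + 9 = 9q − 8 ⇒ q = 17/23.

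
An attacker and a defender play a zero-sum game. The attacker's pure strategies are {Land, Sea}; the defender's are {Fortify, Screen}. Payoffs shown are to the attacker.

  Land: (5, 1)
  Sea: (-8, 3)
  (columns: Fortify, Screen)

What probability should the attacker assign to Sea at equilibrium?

Row minima: Land → 1, Sea → -8; maximin = 1.
Column maxima: Fortify → 5, Screen → 3; minimax = 3.
1 ≠ 3, so there is no saddle point; optimal play is mixed.
Let the attacker play Land with probability p. Expected payoff against Fortify: 5p + (-8)(1−p) = 13p − 8; against Screen: 1p + 3(1−p) = −2p + 3.
Setting these equal: 13p − 8 = −2p + 3 ⇒ 15p = 11 ⇒ p = 11/15, and the value is (13)·(11/15) − 8 = 23/15.
For the defender: with q = P(Fortify), equating Land's and Sea's payoffs gives 4q + 1 = −11q + 3 ⇒ q = 2/15.

4/15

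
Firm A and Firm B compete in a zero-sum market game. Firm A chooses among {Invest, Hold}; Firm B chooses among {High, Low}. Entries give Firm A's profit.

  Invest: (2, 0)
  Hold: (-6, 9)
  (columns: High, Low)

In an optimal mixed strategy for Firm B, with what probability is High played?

9/17

Row minima: Invest → 0, Hold → -6; maximin = 0.
Column maxima: High → 2, Low → 9; minimax = 2.
0 ≠ 2, so there is no saddle point; optimal play is mixed.
Let Firm A play Invest with probability p. Expected payoff against High: 2p + (-6)(1−p) = 8p − 6; against Low: 0p + 9(1−p) = −9p + 9.
Setting these equal: 8p − 6 = −9p + 9 ⇒ 17p = 15 ⇒ p = 15/17, and the value is (8)·(15/17) − 6 = 18/17.
For Firm B: with q = P(High), equating Invest's and Hold's payoffs gives 2q = −15q + 9 ⇒ q = 9/17.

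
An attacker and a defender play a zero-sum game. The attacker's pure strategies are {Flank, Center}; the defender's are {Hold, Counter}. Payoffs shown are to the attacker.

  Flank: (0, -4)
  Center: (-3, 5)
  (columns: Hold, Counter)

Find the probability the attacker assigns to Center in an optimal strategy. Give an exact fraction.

Row minima: Flank → -4, Center → -3; maximin = -3.
Column maxima: Hold → 0, Counter → 5; minimax = 0.
-3 ≠ 0, so there is no saddle point; optimal play is mixed.
Let the attacker play Flank with probability p. Expected payoff against Hold: 0p + (-3)(1−p) = 3p − 3; against Counter: (-4)p + 5(1−p) = −9p + 5.
Setting these equal: 3p − 3 = −9p + 5 ⇒ 12p = 8 ⇒ p = 2/3, and the value is (3)·(2/3) − 3 = -1.
For the defender: with q = P(Hold), equating Flank's and Center's payoffs gives 4q − 4 = −8q + 5 ⇒ q = 3/4.

1/3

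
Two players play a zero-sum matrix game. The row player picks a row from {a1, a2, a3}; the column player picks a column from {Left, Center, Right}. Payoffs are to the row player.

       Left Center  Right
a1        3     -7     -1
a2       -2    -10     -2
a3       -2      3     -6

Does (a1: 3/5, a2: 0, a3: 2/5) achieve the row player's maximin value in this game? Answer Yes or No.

Yes

Against Left this mix gives (3/5)·3 + (2/5)·(-2) = 1.
Against Center this mix gives (3/5)·(-7) + (2/5)·3 = -3.
Against Right this mix gives (3/5)·(-1) + (2/5)·(-6) = -3.
All of the column player's active replies (Center, Right) yield -3, and no column does worse for the row player. The mix makes the column player indifferent and guarantees -3, so it is optimal.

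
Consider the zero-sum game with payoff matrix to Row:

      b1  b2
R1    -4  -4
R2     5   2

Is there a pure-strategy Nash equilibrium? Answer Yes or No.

Row minima: R1 → -4, R2 → 2; maximin = 2.
Column maxima: b1 → 5, b2 → 2; minimax = 2.
maximin = minimax = 2, so a saddle point exists.

Yes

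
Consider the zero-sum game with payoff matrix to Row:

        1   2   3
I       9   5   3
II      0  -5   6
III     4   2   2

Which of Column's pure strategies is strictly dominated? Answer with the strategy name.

1

2 holds Row's payoff strictly below 1 in every row: 5 < 9, -5 < 0, 2 < 4.
So 1 is strictly dominated for Column.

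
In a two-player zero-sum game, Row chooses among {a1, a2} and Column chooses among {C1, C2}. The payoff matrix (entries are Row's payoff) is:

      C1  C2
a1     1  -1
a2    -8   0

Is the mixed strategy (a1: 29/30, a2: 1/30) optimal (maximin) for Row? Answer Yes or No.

No

Against C1 this mix gives (29/30)·1 + (1/30)·(-8) = 7/10.
Against C2 this mix gives (29/30)·(-1) + (1/30)·0 = -29/30.
Column will play C2, holding Row to -29/30. Shifting weight toward the row that does better against C2 would raise this floor (the equalizing mix achieves -4/5 against both C2 and C1), so the proposed strategy is not optimal.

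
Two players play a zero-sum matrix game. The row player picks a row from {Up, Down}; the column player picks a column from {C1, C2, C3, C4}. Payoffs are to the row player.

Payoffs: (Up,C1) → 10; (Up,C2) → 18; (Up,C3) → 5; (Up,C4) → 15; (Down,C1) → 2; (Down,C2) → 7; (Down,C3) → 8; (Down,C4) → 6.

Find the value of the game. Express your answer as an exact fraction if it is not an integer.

Row minima: Up → 5, Down → 2; maximin = 5.
Column maxima: C1 → 10, C2 → 18, C3 → 8, C4 → 15; minimax = 8.
5 ≠ 8, so there is no saddle point; optimal play is mixed.
C2 is strictly dominated by C1 (it gives the row player strictly more in every row), so the column player never plays it.
C4 is strictly dominated by C1 (it gives the row player strictly more in every row), so the column player never plays it.
On the remaining 2×2 (Up, Down vs C1, C3):
Let the row player play Up with probability p. Expected payoff against C1: 10p + 2(1−p) = 8p + 2; against C3: 5p + 8(1−p) = −3p + 8.
Setting these equal: 8p + 2 = −3p + 8 ⇒ 11p = 6 ⇒ p = 6/11, and the value is (8)·(6/11) + 2 = 70/11.
For the column player: with q = P(C1), equating Up's and Down's payoffs gives 5q + 5 = −6q + 8 ⇒ q = 3/11.

70/11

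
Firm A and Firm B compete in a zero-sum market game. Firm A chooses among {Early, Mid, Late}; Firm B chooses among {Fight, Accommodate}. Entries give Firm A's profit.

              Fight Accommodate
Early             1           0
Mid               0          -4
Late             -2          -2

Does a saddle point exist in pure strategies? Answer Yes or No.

Row minima: Early → 0, Mid → -4, Late → -2; maximin = 0.
Column maxima: Fight → 1, Accommodate → 0; minimax = 0.
maximin = minimax = 0, so a saddle point exists.

Yes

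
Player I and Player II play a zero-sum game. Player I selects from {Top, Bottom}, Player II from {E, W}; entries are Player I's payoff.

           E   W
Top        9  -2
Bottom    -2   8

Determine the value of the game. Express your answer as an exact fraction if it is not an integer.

68/21

Row minima: Top → -2, Bottom → -2; maximin = -2.
Column maxima: E → 9, W → 8; minimax = 8.
-2 ≠ 8, so there is no saddle point; optimal play is mixed.
Let Player I play Top with probability p. Expected payoff against E: 9p + (-2)(1−p) = 11p − 2; against W: (-2)p + 8(1−p) = −10p + 8.
Setting these equal: 11p − 2 = −10p + 8 ⇒ 21p = 10 ⇒ p = 10/21, and the value is (11)·(10/21) − 2 = 68/21.
For Player II: with q = P(E), equating Top's and Bottom's payoffs gives 11q − 2 = −10q + 8 ⇒ q = 10/21.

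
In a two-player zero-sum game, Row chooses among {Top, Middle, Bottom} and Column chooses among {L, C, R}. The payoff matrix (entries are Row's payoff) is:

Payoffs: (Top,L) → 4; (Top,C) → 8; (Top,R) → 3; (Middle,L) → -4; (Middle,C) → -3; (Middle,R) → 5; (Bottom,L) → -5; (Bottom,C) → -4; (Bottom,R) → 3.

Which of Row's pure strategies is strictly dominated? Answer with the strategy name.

Middle gives a strictly higher payoff than Bottom against every column: -4 > -5, -3 > -4, 5 > 3.
So Bottom is strictly dominated and Row never plays it.

Bottom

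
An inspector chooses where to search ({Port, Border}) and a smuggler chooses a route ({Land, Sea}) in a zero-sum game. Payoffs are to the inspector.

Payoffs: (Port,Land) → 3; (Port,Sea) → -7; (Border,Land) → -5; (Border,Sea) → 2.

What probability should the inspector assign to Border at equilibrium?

10/17

Row minima: Port → -7, Border → -5; maximin = -5.
Column maxima: Land → 3, Sea → 2; minimax = 2.
-5 ≠ 2, so there is no saddle point; optimal play is mixed.
Let the inspector play Port with probability p. Expected payoff against Land: 3p + (-5)(1−p) = 8p − 5; against Sea: (-7)p + 2(1−p) = −9p + 2.
Setting these equal: 8p − 5 = −9p + 2 ⇒ 17p = 7 ⇒ p = 7/17, and the value is (8)·(7/17) − 5 = -29/17.
For the smuggler: with q = P(Land), equating Port's and Border's payoffs gives 10q − 7 = −7q + 2 ⇒ q = 9/17.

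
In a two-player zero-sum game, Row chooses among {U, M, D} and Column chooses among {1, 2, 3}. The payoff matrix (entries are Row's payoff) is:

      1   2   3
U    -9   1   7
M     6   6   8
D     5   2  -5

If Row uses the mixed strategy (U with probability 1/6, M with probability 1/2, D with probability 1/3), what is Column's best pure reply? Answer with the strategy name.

1

If Column plays 1, Row's expected payoff is (1/6)·(-9) + (1/2)·6 + (1/3)·5 = 19/6.
If Column plays 2, Row's expected payoff is (1/6)·1 + (1/2)·6 + (1/3)·2 = 23/6.
If Column plays 3, Row's expected payoff is (1/6)·7 + (1/2)·8 + (1/3)·(-5) = 7/2.
Column minimizes Row's payoff; the smallest is 19/6, so the best response is 1.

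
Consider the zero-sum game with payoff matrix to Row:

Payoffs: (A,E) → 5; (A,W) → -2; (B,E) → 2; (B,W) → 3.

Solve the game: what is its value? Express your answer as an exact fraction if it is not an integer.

Row minima: A → -2, B → 2; maximin = 2.
Column maxima: E → 5, W → 3; minimax = 3.
2 ≠ 3, so there is no saddle point; optimal play is mixed.
Let Row play A with probability p. Expected payoff against E: 5p + 2(1−p) = 3p + 2; against W: (-2)p + 3(1−p) = −5p + 3.
Setting these equal: 3p + 2 = −5p + 3 ⇒ 8p = 1 ⇒ p = 1/8, and the value is (3)·(1/8) + 2 = 19/8.
For Column: with q = P(E), equating A's and B's payoffs gives 7q − 2 = −q + 3 ⇒ q = 5/8.

19/8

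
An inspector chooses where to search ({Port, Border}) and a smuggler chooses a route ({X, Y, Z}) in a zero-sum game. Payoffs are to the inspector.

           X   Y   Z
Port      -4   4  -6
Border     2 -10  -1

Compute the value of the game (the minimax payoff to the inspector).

Row minima: Port → -6, Border → -10; maximin = -6.
Column maxima: X → 2, Y → 4, Z → -1; minimax = -1.
-6 ≠ -1, so there is no saddle point; optimal play is mixed.
X is strictly dominated by Z (it gives the inspector strictly more in every row), so the smuggler never plays it.
On the remaining 2×2 (Port, Border vs Y, Z):
Let the inspector play Port with probability p. Expected payoff against Y: 4p + (-10)(1−p) = 14p − 10; against Z: (-6)p + (-1)(1−p) = −5p − 1.
Setting these equal: 14p − 10 = −5p − 1 ⇒ 19p = 9 ⇒ p = 9/19, and the value is (14)·(9/19) − 10 = -64/19.
For the smuggler: with q = P(Y), equating Port's and Border's payoffs gives 10q − 6 = −9q − 1 ⇒ q = 5/19.

-64/19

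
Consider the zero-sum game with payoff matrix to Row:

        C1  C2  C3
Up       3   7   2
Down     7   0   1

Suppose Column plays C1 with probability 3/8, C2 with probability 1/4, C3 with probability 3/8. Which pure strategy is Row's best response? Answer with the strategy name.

Expected payoff of Up: (3/8)·3 + (1/4)·7 + (3/8)·2 = 29/8.
Expected payoff of Down: (3/8)·7 + (1/4)·0 + (3/8)·1 = 3.
The largest is 29/8, so Row's best response is Up.

Up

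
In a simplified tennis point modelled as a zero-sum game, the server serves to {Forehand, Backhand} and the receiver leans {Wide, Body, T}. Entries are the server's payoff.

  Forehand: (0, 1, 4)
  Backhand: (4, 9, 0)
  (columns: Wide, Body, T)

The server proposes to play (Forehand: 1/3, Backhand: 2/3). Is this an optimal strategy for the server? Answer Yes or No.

Against Wide this mix gives (1/3)·0 + (2/3)·4 = 8/3.
Against Body this mix gives (1/3)·1 + (2/3)·9 = 19/3.
Against T this mix gives (1/3)·4 + (2/3)·0 = 4/3.
The receiver will play T, holding the server to 4/3. Shifting weight toward the row that does better against T would raise this floor (the equalizing mix achieves 2 against both T and Wide), so the proposed strategy is not optimal.

No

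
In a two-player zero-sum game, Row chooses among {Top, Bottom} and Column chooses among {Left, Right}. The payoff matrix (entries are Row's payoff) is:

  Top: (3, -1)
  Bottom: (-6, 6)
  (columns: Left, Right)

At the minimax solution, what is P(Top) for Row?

Row minima: Top → -1, Bottom → -6; maximin = -1.
Column maxima: Left → 3, Right → 6; minimax = 3.
-1 ≠ 3, so there is no saddle point; optimal play is mixed.
Let Row play Top with probability p. Expected payoff against Left: 3p + (-6)(1−p) = 9p − 6; against Right: (-1)p + 6(1−p) = −7p + 6.
Setting these equal: 9p − 6 = −7p + 6 ⇒ 16p = 12 ⇒ p = 3/4, and the value is (9)·(3/4) − 6 = 3/4.
For Column: with q = P(Left), equating Top's and Bottom's payoffs gives 4q − 1 = −12q + 6 ⇒ q = 7/16.

3/4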